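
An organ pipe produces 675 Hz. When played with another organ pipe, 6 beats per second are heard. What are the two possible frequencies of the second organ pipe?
f₂ = 675 ± 6 Hz → 681 Hz or 669 Hz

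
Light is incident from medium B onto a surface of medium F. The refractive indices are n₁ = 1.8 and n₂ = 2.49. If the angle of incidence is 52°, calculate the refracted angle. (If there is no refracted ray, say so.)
sin θ₂ = (n₁/n₂)·sin θ₁ = 0.5696 → θ₂ = 34.73°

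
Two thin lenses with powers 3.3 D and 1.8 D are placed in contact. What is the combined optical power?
P_total = P₁ + P₂ = 5.1 D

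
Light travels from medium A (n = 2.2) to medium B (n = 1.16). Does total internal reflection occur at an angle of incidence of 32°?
θc = arcsin(n₂/n₁) = 31.82°; 32° > θc, so yes — total internal reflection.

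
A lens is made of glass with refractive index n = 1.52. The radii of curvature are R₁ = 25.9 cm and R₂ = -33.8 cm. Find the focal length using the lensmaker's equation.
1/f = (n − 1)(1/R₁ − 1/R₂) → f = 28.2 cm (converging lens)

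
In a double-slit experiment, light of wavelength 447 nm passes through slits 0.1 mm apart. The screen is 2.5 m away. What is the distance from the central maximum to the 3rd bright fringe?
y = mλL/d = 33.52 mm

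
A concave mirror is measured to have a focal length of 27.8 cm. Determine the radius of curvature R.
R = 2|f| = 55.6 cm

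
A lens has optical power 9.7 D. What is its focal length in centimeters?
f = 1/P = 10.31 cm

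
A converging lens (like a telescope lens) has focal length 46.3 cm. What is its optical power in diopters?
P = 1/f = 2.16 D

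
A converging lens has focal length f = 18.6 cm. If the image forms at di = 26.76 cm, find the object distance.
1/do = 1/f − 1/di → do = 61 cm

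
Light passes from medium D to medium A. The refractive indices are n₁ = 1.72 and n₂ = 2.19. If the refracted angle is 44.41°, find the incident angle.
sin θ₁ = (n₂/n₁)·sin θ₂ → θ₁ = 63°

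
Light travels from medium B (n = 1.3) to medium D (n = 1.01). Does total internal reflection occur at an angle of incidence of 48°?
θc = arcsin(n₂/n₁) = 50.98°; 48° < θc, so no — the ray refracts.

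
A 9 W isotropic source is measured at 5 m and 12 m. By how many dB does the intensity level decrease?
Δβ = 20·log₁₀(r₂/r₁) = 7.604 dB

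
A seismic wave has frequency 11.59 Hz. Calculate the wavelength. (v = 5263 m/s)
λ = v/f = 454.1 m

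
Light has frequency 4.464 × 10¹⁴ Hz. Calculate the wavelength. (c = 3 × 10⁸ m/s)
λ = c/f = 672 nm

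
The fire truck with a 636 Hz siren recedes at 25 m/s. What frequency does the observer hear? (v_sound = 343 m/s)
f_obs = f·v/(v + v_s) = 592.8 Hz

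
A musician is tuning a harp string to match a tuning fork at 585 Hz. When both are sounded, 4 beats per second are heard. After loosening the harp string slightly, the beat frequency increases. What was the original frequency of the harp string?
581 Hz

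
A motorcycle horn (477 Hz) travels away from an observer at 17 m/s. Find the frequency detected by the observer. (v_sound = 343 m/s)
f_obs = f·v/(v + v_s) = 454.5 Hz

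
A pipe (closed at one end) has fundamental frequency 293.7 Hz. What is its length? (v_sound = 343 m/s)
L = v/(4f₁) = 0.292 m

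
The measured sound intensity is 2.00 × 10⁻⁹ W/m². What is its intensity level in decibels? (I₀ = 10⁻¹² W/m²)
β = 10·log₁₀(I/I₀) = 33.01 dB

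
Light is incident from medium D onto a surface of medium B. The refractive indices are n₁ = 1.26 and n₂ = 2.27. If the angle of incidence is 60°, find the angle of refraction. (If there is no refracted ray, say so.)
sin θ₂ = (n₁/n₂)·sin θ₁ = 0.4807 → θ₂ = 28.73°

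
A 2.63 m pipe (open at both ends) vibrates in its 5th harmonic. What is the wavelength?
λₙ = 2L/n = 1.052 m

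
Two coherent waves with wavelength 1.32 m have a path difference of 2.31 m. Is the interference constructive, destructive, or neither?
neither (partial) — path difference = 1.75λ, neither a whole number of wavelengths nor an odd multiple of λ/2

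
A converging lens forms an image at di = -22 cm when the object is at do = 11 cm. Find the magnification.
M = −di/do = 2 (upright image)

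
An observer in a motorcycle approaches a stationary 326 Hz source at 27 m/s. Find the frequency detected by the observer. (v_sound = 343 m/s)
f_obs = f·(v + v_o)/v = 351.7 Hz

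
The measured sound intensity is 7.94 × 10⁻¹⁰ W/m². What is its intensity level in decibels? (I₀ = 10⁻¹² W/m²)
β = 10·log₁₀(I/I₀) = 29 dB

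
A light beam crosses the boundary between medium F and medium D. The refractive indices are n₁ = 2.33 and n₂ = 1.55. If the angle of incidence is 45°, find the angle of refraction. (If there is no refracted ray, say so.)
sin θ₂ = (n₁/n₂)·sin θ₁ = 1.063 > 1, so there is no refracted ray — the light undergoes total internal reflection.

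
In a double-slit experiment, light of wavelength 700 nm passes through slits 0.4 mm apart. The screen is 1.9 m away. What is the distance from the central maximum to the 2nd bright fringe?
y = mλL/d = 6.65 mm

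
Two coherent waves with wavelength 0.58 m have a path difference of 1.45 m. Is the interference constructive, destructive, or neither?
destructive — path difference = 2.5λ, an odd multiple of λ/2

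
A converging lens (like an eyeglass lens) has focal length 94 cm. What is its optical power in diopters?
P = 1/f = 1.064 D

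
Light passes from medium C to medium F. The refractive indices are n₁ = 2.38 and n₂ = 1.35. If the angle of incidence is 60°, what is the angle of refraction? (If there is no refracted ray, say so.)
sin θ₂ = (n₁/n₂)·sin θ₁ = 1.527 > 1, so there is no refracted ray — the light undergoes total internal reflection.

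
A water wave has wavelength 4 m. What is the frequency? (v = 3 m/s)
f = v/λ = 0.75 Hz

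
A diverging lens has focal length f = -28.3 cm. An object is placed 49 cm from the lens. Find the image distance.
1/di = 1/f − 1/do → di = -17.94 cm (virtual image)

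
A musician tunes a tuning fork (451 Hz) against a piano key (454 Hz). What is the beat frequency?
3 Hz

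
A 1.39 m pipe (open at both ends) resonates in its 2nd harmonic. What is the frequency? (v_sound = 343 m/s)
fₙ = nv/(2L) = 246.8 Hz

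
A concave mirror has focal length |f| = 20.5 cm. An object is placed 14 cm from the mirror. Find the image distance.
f = +20.5 cm (concave); 1/di = 1/f − 1/do → di = -44.15 cm (virtual image, behind mirror)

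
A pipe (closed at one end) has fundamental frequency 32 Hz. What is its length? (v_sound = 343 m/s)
L = v/(4f₁) = 2.68 m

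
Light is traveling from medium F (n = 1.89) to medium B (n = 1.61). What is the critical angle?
θc = arcsin(n₂/n₁) = 58.41°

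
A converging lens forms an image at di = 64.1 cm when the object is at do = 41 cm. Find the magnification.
M = −di/do = -1.563 (inverted image)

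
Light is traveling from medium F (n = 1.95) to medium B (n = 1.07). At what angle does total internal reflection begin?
θc = arcsin(n₂/n₁) = 33.28°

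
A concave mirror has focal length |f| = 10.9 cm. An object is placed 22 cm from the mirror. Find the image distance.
f = +10.9 cm (concave); 1/di = 1/f − 1/do → di = 21.6 cm (real image, in front of mirror)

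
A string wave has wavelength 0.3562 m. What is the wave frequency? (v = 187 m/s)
f = v/λ = 525 Hz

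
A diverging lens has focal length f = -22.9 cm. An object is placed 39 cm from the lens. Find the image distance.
1/di = 1/f − 1/do → di = -14.43 cm (virtual image)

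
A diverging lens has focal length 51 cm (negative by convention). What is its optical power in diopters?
P = 1/f = -1.961 D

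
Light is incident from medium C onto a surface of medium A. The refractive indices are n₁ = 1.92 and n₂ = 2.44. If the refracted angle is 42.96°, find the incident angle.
sin θ₁ = (n₂/n₁)·sin θ₂ → θ₁ = 60°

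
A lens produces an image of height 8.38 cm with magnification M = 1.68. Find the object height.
ho = |hi|/|M| = 4.988 cm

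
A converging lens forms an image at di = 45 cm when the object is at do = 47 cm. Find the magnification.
M = −di/do = -0.9574 (inverted image)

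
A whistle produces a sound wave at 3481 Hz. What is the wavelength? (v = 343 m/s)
λ = v/f = 0.09853 m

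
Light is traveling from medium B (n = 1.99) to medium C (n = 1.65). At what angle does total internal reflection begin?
θc = arcsin(n₂/n₁) = 56.01°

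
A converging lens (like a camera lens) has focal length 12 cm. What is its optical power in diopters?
P = 1/f = 8.333 D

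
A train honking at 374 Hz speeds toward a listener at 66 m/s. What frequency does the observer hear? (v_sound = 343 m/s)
f_obs = f·v/(v − v_s) = 463.1 Hz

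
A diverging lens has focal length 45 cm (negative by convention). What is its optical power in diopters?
P = 1/f = -2.222 D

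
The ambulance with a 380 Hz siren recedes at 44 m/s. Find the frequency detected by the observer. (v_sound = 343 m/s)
f_obs = f·v/(v + v_s) = 336.8 Hz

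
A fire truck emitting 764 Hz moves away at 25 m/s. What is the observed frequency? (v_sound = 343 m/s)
f_obs = f·v/(v + v_s) = 712.1 Hz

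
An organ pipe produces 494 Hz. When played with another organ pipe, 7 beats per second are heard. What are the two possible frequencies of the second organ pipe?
f₂ = 494 ± 7 Hz → 501 Hz or 487 Hz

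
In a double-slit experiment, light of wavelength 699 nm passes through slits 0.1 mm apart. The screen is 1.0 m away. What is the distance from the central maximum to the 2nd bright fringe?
y = mλL/d = 13.98 mm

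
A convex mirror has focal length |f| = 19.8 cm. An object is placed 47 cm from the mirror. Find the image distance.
f = −19.8 cm (convex); 1/di = 1/f − 1/do → di = -13.93 cm (virtual image, behind mirror)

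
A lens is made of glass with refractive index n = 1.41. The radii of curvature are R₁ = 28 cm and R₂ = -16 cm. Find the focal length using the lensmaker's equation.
1/f = (n − 1)(1/R₁ − 1/R₂) → f = 24.83 cm (converging lens)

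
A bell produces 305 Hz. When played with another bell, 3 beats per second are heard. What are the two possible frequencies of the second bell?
f₂ = 305 ± 3 Hz → 308 Hz or 302 Hz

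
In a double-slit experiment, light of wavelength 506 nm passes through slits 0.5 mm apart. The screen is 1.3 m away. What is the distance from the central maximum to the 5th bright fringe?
y = mλL/d = 6.578 mm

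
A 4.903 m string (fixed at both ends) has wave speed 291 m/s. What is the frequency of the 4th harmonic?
fₙ = nv/(2L) = 118.7 Hz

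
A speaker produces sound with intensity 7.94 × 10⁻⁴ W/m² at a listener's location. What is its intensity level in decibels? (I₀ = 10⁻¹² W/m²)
β = 10·log₁₀(I/I₀) = 89 dB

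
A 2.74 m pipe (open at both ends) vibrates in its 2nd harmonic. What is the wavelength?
λₙ = 2L/n = 2.74 m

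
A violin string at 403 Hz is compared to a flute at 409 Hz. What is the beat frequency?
6 Hz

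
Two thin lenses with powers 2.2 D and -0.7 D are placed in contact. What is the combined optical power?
P_total = P₁ + P₂ = 1.5 D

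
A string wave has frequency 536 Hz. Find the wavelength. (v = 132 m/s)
λ = v/f = 0.2463 m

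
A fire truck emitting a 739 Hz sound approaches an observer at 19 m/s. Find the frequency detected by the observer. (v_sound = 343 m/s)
f_obs = f·v/(v − v_s) = 782.3 Hz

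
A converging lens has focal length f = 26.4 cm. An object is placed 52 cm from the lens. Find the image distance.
1/di = 1/f − 1/do → di = 53.62 cm (real image)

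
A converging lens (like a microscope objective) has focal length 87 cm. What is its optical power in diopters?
P = 1/f = 1.149 D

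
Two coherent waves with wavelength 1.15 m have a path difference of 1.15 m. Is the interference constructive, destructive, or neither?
constructive — path difference = 1λ, a whole number of wavelengths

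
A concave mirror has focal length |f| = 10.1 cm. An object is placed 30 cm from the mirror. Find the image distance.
f = +10.1 cm (concave); 1/di = 1/f − 1/do → di = 15.23 cm (real image, in front of mirror)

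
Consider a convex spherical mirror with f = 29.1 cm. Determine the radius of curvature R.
R = 2|f| = 58.2 cm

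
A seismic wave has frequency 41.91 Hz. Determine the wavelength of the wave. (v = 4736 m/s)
λ = v/f = 113 m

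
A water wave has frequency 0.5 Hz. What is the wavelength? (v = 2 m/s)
λ = v/f = 4 m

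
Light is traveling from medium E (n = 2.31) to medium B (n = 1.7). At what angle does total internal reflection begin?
θc = arcsin(n₂/n₁) = 47.39°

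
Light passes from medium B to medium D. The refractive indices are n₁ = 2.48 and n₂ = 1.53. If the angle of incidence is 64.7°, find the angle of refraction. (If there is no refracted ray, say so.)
sin θ₂ = (n₁/n₂)·sin θ₁ = 1.465 > 1, so there is no refracted ray — the light undergoes total internal reflection.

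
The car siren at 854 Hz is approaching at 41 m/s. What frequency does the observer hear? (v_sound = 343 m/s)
f_obs = f·v/(v − v_s) = 969.9 Hz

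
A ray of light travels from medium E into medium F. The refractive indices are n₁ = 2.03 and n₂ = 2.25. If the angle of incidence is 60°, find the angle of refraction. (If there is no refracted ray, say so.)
sin θ₂ = (n₁/n₂)·sin θ₁ = 0.7813 → θ₂ = 51.38°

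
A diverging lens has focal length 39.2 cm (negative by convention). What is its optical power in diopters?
P = 1/f = -2.551 D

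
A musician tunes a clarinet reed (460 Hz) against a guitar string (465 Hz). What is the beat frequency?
5 Hz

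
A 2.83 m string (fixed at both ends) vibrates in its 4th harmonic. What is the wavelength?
λₙ = 2L/n = 1.415 m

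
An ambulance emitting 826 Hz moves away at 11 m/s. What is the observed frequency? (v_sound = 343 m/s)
f_obs = f·v/(v + v_s) = 800.3 Hz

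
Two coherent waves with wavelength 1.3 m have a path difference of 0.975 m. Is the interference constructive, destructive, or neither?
neither (partial) — path difference = 0.75λ, neither a whole number of wavelengths nor an odd multiple of λ/2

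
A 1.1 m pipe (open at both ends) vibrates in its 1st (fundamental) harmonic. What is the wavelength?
λₙ = 2L/n = 2.2 m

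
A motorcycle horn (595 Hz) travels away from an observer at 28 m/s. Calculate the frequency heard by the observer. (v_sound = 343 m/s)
f_obs = f·v/(v + v_s) = 550.1 Hz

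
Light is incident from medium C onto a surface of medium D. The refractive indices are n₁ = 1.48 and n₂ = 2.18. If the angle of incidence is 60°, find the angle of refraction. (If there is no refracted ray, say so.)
sin θ₂ = (n₁/n₂)·sin θ₁ = 0.5879 → θ₂ = 36.01°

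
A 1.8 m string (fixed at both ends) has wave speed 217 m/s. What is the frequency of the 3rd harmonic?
fₙ = nv/(2L) = 180.8 Hz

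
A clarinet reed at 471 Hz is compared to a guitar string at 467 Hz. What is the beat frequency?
4 Hz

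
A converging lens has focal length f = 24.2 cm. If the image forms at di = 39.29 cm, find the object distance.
1/do = 1/f − 1/di → do = 63.01 cm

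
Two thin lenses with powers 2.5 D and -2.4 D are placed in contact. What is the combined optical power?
P_total = P₁ + P₂ = 0.1 D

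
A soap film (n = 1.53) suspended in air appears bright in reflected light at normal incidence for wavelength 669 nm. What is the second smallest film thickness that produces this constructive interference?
2nt = (m − ½)λ with m = 2 → t = (m − ½)λ/(2n) = 327.9 nm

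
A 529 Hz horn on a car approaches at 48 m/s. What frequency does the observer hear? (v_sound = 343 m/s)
f_obs = f·v/(v − v_s) = 615.1 Hz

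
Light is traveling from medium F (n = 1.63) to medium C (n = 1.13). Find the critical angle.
θc = arcsin(n₂/n₁) = 43.89°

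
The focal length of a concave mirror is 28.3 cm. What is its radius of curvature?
R = 2|f| = 56.6 cm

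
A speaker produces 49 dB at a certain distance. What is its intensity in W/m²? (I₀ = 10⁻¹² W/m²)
I = I₀·10^(β/10) = 7.94 × 10⁻⁸ W/m²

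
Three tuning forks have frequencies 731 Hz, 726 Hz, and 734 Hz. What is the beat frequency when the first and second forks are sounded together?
5 Hz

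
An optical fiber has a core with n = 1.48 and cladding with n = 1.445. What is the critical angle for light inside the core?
θc = arcsin(n_cladding/n_core) = 77.51°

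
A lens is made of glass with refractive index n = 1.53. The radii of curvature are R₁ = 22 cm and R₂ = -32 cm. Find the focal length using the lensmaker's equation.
1/f = (n − 1)(1/R₁ − 1/R₂) → f = 24.6 cm (converging lens)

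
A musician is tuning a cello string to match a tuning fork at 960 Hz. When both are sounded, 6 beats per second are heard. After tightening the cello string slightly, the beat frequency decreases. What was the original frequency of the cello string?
954 Hz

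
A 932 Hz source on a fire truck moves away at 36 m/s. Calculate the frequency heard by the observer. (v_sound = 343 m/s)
f_obs = f·v/(v + v_s) = 843.5 Hz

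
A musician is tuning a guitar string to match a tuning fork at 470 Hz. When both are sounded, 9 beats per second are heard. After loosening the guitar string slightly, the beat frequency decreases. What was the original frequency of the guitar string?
479 Hz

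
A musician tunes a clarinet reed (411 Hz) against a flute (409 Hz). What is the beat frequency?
2 Hz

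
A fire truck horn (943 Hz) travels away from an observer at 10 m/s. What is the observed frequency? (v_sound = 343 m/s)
f_obs = f·v/(v + v_s) = 916.3 Hz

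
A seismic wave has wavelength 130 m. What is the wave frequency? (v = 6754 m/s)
f = v/λ = 51.95 Hz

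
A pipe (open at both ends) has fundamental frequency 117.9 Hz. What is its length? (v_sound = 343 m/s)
L = v/(2f₁) = 1.455 m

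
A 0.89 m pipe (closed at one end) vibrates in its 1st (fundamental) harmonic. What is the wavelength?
λₙ = 4L/n = 3.56 m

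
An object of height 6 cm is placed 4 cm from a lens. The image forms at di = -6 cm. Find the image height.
hi = (-di/do) × ho = 9 cm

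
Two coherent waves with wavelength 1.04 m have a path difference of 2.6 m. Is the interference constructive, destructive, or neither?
destructive — path difference = 2.5λ, an odd multiple of λ/2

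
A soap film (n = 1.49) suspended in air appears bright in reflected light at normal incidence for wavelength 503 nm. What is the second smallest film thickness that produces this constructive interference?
2nt = (m − ½)λ with m = 2 → t = (m − ½)λ/(2n) = 253.2 nm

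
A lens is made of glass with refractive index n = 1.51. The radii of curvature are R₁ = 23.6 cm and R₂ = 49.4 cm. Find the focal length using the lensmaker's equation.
1/f = (n − 1)(1/R₁ − 1/R₂) → f = 88.6 cm (converging lens)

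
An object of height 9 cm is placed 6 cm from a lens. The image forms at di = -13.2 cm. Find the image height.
hi = (-di/do) × ho = 19.8 cm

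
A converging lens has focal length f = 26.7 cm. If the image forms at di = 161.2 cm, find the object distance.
1/do = 1/f − 1/di → do = 32 cm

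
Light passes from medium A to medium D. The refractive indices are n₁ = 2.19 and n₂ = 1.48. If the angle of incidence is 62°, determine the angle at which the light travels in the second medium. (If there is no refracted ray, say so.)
sin θ₂ = (n₁/n₂)·sin θ₁ = 1.307 > 1, so there is no refracted ray — the light undergoes total internal reflection.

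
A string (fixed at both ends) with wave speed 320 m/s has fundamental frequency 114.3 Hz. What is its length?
L = v/(2f₁) = 1.4 m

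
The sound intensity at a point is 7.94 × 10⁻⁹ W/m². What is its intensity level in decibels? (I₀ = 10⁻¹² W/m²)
β = 10·log₁₀(I/I₀) = 39 dB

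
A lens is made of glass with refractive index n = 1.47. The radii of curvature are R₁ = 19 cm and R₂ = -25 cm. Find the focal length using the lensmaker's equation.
1/f = (n − 1)(1/R₁ − 1/R₂) → f = 22.97 cm (converging lens)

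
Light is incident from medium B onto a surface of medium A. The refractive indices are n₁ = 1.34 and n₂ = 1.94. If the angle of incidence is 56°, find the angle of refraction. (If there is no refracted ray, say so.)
sin θ₂ = (n₁/n₂)·sin θ₁ = 0.5726 → θ₂ = 34.93°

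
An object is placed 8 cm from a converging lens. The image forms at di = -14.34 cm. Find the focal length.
1/f = 1/do + 1/di → f = 18.09 cm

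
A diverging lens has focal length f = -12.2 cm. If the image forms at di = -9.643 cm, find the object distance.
1/do = 1/f − 1/di → do = 46.01 cm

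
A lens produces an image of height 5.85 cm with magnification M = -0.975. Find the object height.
ho = |hi|/|M| = 6 cm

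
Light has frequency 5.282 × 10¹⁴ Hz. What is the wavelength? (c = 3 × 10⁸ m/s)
λ = c/f = 568 nm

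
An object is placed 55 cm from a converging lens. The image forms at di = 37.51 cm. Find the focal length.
1/f = 1/do + 1/di → f = 22.3 cm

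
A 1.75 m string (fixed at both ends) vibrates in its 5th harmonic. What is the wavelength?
λₙ = 2L/n = 0.7 m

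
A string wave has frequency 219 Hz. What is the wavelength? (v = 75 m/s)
λ = v/f = 0.3425 m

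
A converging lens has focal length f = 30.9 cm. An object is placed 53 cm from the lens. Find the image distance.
1/di = 1/f − 1/do → di = 74.1 cm (real image)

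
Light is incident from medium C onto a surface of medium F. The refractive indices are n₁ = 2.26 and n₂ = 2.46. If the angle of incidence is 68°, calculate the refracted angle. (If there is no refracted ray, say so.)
sin θ₂ = (n₁/n₂)·sin θ₁ = 0.8518 → θ₂ = 58.41°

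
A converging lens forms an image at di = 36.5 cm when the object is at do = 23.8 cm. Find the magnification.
M = −di/do = -1.534 (inverted image)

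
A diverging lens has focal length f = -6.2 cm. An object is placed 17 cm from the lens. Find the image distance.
1/di = 1/f − 1/do → di = -4.543 cm (virtual image)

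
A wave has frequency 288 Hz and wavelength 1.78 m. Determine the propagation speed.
v = fλ = 512.6 m/s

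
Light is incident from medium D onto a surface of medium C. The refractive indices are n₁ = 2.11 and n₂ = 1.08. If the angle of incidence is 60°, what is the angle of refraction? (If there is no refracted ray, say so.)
sin θ₂ = (n₁/n₂)·sin θ₁ = 1.692 > 1, so there is no refracted ray — the light undergoes total internal reflection.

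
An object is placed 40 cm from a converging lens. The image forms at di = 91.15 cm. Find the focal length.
1/f = 1/do + 1/di → f = 27.8 cm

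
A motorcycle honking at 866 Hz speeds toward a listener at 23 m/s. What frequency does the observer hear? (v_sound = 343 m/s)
f_obs = f·v/(v − v_s) = 928.2 Hz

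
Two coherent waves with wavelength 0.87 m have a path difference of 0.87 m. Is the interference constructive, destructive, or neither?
constructive — path difference = 1λ, a whole number of wavelengths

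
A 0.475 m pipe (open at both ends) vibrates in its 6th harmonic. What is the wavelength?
λₙ = 2L/n = 0.1583 m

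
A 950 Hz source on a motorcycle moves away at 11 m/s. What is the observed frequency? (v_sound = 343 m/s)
f_obs = f·v/(v + v_s) = 920.5 Hz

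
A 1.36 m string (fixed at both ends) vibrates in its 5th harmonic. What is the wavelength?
λₙ = 2L/n = 0.544 m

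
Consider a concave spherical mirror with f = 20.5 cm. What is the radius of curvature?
R = 2|f| = 41 cm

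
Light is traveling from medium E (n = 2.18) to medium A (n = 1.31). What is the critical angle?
θc = arcsin(n₂/n₁) = 36.94°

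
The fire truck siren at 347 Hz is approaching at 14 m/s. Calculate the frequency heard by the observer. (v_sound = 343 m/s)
f_obs = f·v/(v − v_s) = 361.8 Hz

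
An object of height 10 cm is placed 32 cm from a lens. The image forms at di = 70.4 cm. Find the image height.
hi = (-di/do) × ho = -22 cm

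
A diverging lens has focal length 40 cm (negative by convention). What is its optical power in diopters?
P = 1/f = -2.5 D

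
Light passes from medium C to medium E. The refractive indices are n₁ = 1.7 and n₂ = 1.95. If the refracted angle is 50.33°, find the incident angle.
sin θ₁ = (n₂/n₁)·sin θ₂ → θ₁ = 62°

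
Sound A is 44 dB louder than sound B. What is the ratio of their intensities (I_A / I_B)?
I_A/I_B = 10^(Δβ/10) = 25120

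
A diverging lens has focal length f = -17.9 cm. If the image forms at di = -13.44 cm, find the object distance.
1/do = 1/f − 1/di → do = 53.94 cm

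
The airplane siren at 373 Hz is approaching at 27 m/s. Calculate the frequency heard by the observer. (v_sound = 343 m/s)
f_obs = f·v/(v − v_s) = 404.9 Hz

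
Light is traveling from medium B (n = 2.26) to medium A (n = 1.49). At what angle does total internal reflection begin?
θc = arcsin(n₂/n₁) = 41.25°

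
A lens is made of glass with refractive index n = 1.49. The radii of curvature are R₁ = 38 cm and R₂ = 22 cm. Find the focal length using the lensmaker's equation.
1/f = (n − 1)(1/R₁ − 1/R₂) → f = -106.6 cm (diverging lens)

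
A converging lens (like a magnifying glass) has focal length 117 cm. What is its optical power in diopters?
P = 1/f = 0.8547 D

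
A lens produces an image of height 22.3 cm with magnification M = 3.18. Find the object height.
ho = |hi|/|M| = 7.013 cm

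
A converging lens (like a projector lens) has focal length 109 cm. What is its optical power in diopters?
P = 1/f = 0.9174 D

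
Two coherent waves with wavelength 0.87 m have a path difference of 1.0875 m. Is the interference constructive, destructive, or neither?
neither (partial) — path difference = 1.25λ, neither a whole number of wavelengths nor an odd multiple of λ/2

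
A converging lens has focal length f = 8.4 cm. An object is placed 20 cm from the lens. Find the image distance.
1/di = 1/f − 1/do → di = 14.48 cm (real image)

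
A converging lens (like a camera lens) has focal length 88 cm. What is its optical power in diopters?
P = 1/f = 1.136 D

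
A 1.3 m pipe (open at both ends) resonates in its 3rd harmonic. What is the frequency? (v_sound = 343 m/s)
fₙ = nv/(2L) = 395.8 Hz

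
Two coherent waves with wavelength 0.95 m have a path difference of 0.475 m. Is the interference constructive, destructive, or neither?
destructive — path difference = 0.5λ, an odd multiple of λ/2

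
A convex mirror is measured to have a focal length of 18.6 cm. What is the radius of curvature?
R = 2|f| = 37.2 cm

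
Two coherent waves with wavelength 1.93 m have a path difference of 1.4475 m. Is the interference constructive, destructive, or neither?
neither (partial) — path difference = 0.75λ, neither a whole number of wavelengths nor an odd multiple of λ/2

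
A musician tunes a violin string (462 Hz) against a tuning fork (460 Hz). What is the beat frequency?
2 Hz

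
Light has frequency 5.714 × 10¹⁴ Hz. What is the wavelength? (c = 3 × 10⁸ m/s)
λ = c/f = 525 nm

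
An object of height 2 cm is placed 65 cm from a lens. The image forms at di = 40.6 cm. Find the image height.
hi = (-di/do) × ho = -1.249 cm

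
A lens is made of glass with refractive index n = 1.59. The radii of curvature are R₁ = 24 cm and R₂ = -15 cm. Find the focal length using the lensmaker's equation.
1/f = (n − 1)(1/R₁ − 1/R₂) → f = 15.65 cm (converging lens)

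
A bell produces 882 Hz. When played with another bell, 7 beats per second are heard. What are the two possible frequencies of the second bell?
f₂ = 882 ± 7 Hz → 889 Hz or 875 Hz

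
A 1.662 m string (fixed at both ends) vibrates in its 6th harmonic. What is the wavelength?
λₙ = 2L/n = 0.554 m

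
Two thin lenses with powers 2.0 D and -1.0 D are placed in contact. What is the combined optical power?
P_total = P₁ + P₂ = 1.0 D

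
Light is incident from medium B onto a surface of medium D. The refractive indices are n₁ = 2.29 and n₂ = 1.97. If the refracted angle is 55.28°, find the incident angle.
sin θ₁ = (n₂/n₁)·sin θ₂ → θ₁ = 45°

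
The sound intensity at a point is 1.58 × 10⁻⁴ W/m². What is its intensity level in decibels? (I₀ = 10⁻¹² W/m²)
β = 10·log₁₀(I/I₀) = 81.99 dB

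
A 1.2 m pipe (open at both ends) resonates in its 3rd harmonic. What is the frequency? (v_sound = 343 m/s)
fₙ = nv/(2L) = 428.8 Hz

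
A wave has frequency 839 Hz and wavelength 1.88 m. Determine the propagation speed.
v = fλ = 1577 m/s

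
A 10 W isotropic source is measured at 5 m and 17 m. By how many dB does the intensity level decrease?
Δβ = 20·log₁₀(r₂/r₁) = 10.63 dB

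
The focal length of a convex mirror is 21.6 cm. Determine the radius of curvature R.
R = 2|f| = 43.2 cm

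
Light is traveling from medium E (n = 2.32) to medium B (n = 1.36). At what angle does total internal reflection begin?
θc = arcsin(n₂/n₁) = 35.89°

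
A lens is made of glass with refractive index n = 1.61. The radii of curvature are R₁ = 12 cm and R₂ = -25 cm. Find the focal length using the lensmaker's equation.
1/f = (n − 1)(1/R₁ − 1/R₂) → f = 13.29 cm (converging lens)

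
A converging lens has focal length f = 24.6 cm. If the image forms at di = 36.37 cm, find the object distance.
1/do = 1/f − 1/di → do = 76.02 cm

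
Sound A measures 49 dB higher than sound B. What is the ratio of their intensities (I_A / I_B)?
I_A/I_B = 10^(Δβ/10) = 79430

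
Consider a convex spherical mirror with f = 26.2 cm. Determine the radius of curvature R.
R = 2|f| = 52.4 cm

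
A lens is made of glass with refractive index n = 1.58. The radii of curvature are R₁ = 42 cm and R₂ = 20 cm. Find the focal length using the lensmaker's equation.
1/f = (n − 1)(1/R₁ − 1/R₂) → f = -65.83 cm (diverging lens)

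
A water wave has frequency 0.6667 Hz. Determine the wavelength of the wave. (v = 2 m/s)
λ = v/f = 3 m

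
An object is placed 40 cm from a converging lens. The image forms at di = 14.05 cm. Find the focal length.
1/f = 1/do + 1/di → f = 10.4 cm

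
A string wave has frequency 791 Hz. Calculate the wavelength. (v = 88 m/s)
λ = v/f = 0.1113 m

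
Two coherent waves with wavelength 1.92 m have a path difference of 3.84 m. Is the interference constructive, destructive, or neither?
constructive — path difference = 2λ, a whole number of wavelengths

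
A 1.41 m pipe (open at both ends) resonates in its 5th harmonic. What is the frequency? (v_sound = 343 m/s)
fₙ = nv/(2L) = 608.2 Hz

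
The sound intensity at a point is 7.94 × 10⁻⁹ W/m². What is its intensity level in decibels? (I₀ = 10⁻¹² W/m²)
β = 10·log₁₀(I/I₀) = 39 dB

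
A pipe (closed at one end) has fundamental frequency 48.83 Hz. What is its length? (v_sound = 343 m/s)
L = v/(4f₁) = 1.756 m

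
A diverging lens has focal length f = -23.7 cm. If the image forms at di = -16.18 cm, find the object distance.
1/do = 1/f − 1/di → do = 50.99 cm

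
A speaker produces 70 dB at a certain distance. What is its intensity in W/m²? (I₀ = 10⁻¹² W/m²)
I = I₀·10^(β/10) = 1.00 × 10⁻⁵ W/m²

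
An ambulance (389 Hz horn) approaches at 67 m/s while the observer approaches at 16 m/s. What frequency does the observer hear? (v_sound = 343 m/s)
f_obs = f·(v + v_o)/(v − v_s) = 506 Hz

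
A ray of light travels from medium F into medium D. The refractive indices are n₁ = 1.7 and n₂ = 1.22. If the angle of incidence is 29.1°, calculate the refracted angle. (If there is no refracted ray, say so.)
sin θ₂ = (n₁/n₂)·sin θ₁ = 0.6777 → θ₂ = 42.66°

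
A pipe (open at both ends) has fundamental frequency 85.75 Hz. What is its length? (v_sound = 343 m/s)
L = v/(2f₁) = 2 m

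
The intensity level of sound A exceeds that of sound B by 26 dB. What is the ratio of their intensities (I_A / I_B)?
I_A/I_B = 10^(Δβ/10) = 398.1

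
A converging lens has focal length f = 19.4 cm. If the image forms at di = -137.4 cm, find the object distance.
1/do = 1/f − 1/di → do = 17 cm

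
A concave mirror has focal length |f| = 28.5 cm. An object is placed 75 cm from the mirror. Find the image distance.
f = +28.5 cm (concave); 1/di = 1/f − 1/do → di = 45.97 cm (real image, in front of mirror)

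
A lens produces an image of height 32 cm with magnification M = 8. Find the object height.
ho = |hi|/|M| = 4 cm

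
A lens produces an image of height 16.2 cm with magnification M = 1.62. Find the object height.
ho = |hi|/|M| = 10 cm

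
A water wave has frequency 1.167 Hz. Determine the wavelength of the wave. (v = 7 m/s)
λ = v/f = 5.998 m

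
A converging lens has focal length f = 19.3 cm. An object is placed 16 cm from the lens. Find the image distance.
1/di = 1/f − 1/do → di = -93.58 cm (virtual image)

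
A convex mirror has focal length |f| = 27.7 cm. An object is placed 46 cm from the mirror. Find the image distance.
f = −27.7 cm (convex); 1/di = 1/f − 1/do → di = -17.29 cm (virtual image, behind mirror)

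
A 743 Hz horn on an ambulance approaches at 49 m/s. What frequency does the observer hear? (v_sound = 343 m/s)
f_obs = f·v/(v − v_s) = 866.8 Hz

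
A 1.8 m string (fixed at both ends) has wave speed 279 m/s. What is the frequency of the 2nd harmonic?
fₙ = nv/(2L) = 155 Hz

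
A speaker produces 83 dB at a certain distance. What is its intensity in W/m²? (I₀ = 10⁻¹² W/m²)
I = I₀·10^(β/10) = 2.00 × 10⁻⁴ W/m²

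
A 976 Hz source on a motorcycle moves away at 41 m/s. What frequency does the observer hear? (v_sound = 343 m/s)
f_obs = f·v/(v + v_s) = 871.8 Hz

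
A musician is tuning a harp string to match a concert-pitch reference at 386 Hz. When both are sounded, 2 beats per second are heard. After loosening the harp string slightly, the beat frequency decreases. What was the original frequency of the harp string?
388 Hz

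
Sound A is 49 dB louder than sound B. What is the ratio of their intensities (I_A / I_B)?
I_A/I_B = 10^(Δβ/10) = 79430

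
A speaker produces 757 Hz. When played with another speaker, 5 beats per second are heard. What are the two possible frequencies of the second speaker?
f₂ = 757 ± 5 Hz → 762 Hz or 752 Hz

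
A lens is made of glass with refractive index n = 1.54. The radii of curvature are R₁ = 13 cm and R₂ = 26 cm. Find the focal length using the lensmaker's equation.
1/f = (n − 1)(1/R₁ − 1/R₂) → f = 48.15 cm (converging lens)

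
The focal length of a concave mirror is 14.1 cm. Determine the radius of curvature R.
R = 2|f| = 28.2 cm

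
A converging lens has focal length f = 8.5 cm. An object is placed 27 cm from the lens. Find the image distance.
1/di = 1/f − 1/do → di = 12.41 cm (real image)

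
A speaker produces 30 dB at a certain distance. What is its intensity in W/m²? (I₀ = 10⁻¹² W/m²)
I = I₀·10^(β/10) = 1.00 × 10⁻⁹ W/m²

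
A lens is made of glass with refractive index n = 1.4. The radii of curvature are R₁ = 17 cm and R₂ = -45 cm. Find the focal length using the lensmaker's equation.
1/f = (n − 1)(1/R₁ − 1/R₂) → f = 30.85 cm (converging lens)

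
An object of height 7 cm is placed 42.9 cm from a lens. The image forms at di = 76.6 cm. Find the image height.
hi = (-di/do) × ho = -12.5 cm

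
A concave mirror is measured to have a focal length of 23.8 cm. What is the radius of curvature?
R = 2|f| = 47.6 cm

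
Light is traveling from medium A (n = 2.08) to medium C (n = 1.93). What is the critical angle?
θc = arcsin(n₂/n₁) = 68.11°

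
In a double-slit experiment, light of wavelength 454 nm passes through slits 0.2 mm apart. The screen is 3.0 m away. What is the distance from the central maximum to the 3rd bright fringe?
y = mλL/d = 20.43 mm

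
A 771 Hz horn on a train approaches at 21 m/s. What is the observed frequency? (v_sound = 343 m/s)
f_obs = f·v/(v − v_s) = 821.3 Hz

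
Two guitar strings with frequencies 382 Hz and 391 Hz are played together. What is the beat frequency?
9 Hz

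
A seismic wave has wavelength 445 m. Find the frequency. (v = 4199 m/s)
f = v/λ = 9.436 Hz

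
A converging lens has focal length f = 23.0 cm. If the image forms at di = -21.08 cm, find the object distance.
1/do = 1/f − 1/di → do = 11 cm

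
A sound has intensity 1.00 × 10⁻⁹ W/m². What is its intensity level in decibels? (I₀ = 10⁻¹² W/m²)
β = 10·log₁₀(I/I₀) = 30 dB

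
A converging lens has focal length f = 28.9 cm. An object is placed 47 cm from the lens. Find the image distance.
1/di = 1/f − 1/do → di = 75.04 cm (real image)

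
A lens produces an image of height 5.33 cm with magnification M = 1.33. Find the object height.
ho = |hi|/|M| = 4.008 cm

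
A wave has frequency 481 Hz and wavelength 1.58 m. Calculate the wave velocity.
v = fλ = 760 m/s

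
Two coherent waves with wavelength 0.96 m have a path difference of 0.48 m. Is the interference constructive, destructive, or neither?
destructive — path difference = 0.5λ, an odd multiple of λ/2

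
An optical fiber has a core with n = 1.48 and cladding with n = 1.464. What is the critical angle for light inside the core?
θc = arcsin(n_cladding/n_core) = 81.57°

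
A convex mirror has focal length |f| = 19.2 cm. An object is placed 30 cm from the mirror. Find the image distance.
f = −19.2 cm (convex); 1/di = 1/f − 1/do → di = -11.71 cm (virtual image, behind mirror)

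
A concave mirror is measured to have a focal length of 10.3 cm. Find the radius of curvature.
R = 2|f| = 20.6 cm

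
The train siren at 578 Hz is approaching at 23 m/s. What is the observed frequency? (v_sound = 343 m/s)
f_obs = f·v/(v − v_s) = 619.5 Hz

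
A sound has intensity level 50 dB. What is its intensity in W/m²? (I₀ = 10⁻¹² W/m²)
I = I₀·10^(β/10) = 1.00 × 10⁻⁷ W/m²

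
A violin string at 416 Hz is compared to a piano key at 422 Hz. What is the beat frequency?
6 Hz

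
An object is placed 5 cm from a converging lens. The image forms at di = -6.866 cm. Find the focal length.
1/f = 1/do + 1/di → f = 18.4 cm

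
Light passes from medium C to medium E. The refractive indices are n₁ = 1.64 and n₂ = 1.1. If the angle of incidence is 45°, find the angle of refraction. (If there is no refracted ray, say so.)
sin θ₂ = (n₁/n₂)·sin θ₁ = 1.054 > 1, so there is no refracted ray — the light undergoes total internal reflection.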